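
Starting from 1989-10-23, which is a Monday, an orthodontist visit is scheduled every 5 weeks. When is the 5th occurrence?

The 5th occurrence is 4 intervals after the first: 4 × 35 = 140 days after 1989-10-23.
October has 31 days — 8 days to the end of October leaves 132.
November has 30 days (102 left).
December has 31 days (71 left).
January has 31 days (40 left).
February has 28 days (12 left).
12 days into March → 1990-03-12.

1990-03-12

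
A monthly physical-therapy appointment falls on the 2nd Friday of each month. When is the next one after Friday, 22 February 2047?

8 March 2047

February 2047 starts on a Friday; its first Friday is the 1st, so the 2nd Friday is the 8th — 8 February 2047.
That is not after 22 February 2047, so look at March 2047.
March 2047 starts on a Friday; its first Friday is the 1st, so the 2nd Friday is the 8th — 8 March 2047.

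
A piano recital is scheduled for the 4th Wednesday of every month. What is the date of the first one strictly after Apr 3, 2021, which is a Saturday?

Apr 28, 2021

Apr 2021 starts on a Thursday; its first Wednesday is the 7th, so the 4th Wednesday is the 28th — Apr 28, 2021.
Apr 28, 2021 is after Apr 3, 2021, so that is the next one.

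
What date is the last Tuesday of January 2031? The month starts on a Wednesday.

January 2031 begins on a Wednesday, so the first Tuesday is January 7 (6 days later).
January 2031 has 31 days. Adding weeks: 7, 14, 21, 28 — the last one ≤ 31 is the 28th.

2031-01-28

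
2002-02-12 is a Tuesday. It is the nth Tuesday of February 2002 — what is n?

2nd

Day 12 falls in week ⌈12/7⌉ of the month.
Days 1–7 hold the 1st Tuesday, 8–14 the 2nd, 15–21 the 3rd, 22–28 the 4th, 29–31 the 5th.
12 is in the range for the 2nd.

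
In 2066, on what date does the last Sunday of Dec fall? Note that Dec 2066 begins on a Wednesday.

Dec 26, 2066

Dec 2066 begins on a Wednesday, so the first Sunday is Dec 5 (4 days later).
Dec 2066 has 31 days. Adding weeks: 5, 12, 19, 26 — the last one ≤ 31 is the 26th.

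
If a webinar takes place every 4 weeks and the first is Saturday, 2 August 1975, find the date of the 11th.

8 May 1976

The 11th occurrence is 10 intervals after the first: 10 × 28 = 280 days after 2 August 1975.
August has 31 days — 29 days to the end of August leaves 251.
September has 30 days (221 left).
October has 31 days (190 left).
November has 30 days (160 left).
December has 31 days (129 left).
January has 31 days (98 left).
February has 29 days (69 left).
March has 31 days (38 left).
April has 30 days (8 left).
8 days into May → 8 May 1976.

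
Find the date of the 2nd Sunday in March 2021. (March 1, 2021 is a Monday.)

14 March 2021

March 2021 begins on a Monday, so the first Sunday is March 7 (6 days later).
The 2nd Sunday is 1 weeks later: 7 + 7 = 14.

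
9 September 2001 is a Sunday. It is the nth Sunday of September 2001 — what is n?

2nd

Day 9 falls in week ⌈9/7⌉ of the month.
Days 1–7 hold the 1st Sunday, 8–14 the 2nd, 15–21 the 3rd, 22–28 the 4th, 29–31 the 5th.
9 is in the range for the 2nd.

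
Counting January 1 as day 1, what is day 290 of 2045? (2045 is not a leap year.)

January has 31 days (290 − 31 = 259 remain).
February has 28 days (259 − 28 = 231 remain).
March has 31 days (231 − 31 = 200 remain).
April has 30 days (200 − 30 = 170 remain).
May has 31 days (170 − 31 = 139 remain).
June has 30 days (139 − 30 = 109 remain).
July has 31 days (109 − 31 = 78 remain).
August has 31 days (78 − 31 = 47 remain).
September has 30 days (47 − 30 = 17 remain).
17 into October → October 17.

2045-10-17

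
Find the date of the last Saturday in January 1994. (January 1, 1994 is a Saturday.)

January 1994 begins on a Saturday, so the first Saturday is January 1.
January 1994 has 31 days. Adding weeks: 1, 8, 15, 22, 29 — the last one ≤ 31 is the 29th.

1994-01-29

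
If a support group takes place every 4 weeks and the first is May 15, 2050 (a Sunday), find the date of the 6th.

October 2, 2050

The 6th occurrence is 5 intervals after the first: 5 × 28 = 140 days after May 15, 2050.
May has 31 days — 16 days to the end of May leaves 124.
June has 30 days (94 left).
July has 31 days (63 left).
August has 31 days (32 left).
September has 30 days (2 left).
2 days into October → October 2, 2050.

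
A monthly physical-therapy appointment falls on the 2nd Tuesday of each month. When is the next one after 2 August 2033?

9 August 2033

August 2033 starts on a Monday; its first Tuesday is the 2nd, so the 2nd Tuesday is the 9th — 9 August 2033.
9 August 2033 is after 2 August 2033, so that is the next one.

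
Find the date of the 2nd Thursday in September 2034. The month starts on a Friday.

September 2034 begins on a Friday, so the first Thursday is September 7 (6 days later).
The 2nd Thursday is 1 weeks later: 7 + 7 = 14.

14 September 2034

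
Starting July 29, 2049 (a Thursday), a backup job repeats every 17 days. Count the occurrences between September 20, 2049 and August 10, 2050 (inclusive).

19

Occurrences land 17·i days after July 29, 2049 for i = 0, 1, 2, …
September 20, 2049 is 53 days after the start; 53 ÷ 17 = 3 remainder 2; since the remainder is 2, round up to i = 4. First occurrence in the window: #5 on October 5, 2049 (4×17 = 68 days in).
August 10, 2050 is 377 days after the start; 377 ÷ 17 = 22 remainder 3. Last occurrence in the window: #23 on August 7, 2050.
Occurrences #5 through #23: 19 in total.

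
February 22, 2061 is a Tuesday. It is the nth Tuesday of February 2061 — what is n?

Day 22 falls in week ⌈22/7⌉ of the month.
Days 1–7 hold the 1st Tuesday, 8–14 the 2nd, 15–21 the 3rd, 22–28 the 4th, 29–31 the 5th.
22 is in the range for the 4th.

4th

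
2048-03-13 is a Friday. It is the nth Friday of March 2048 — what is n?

Day 13 falls in week ⌈13/7⌉ of the month.
Days 1–7 hold the 1st Friday, 8–14 the 2nd, 15–21 the 3rd, 22–28 the 4th, 29–31 the 5th.
13 is in the range for the 2nd.

2nd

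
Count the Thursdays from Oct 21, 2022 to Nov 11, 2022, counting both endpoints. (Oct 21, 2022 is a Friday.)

Oct 21, 2022 is a Friday; the first Thursday on or after it is Oct 27, 2022 (6 days later).
From Oct 27, 2022 to Nov 11, 2022: 4 + 11 = 15 days (rest of Oct, Nov).
15 ÷ 7 = 2 full weeks with remainder 1, so 2 more Thursdays after the first → 3.

3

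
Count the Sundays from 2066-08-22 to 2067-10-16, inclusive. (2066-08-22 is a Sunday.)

2066-08-22 is a Sunday; the first Sunday on or after it is 2066-08-22.
From 2066-08-22 to 2067-10-16: 131 + 289 = 420 days (rest of 2066, to 2067-10-16 in 2067).
420 ÷ 7 = 60 full weeks with remainder 0, so 60 more Sundays after the first → 61.

61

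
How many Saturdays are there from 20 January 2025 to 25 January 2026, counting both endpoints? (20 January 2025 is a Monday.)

53

20 January 2025 is a Monday; the first Saturday on or after it is 25 January 2025 (5 days later).
From 25 January 2025 to 25 January 2026: 340 + 25 = 365 days (rest of 2025, to 25 January 2026 in 2026).
365 ÷ 7 = 52 full weeks with remainder 1, so 52 more Saturdays after the first → 53.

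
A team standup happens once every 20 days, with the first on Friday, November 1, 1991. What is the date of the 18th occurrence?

The 18th occurrence is 17 intervals after the first: 17 × 20 = 340 days after November 1, 1991.
November has 30 days — 29 days to the end of November leaves 311.
December has 31 days (280 left).
January has 31 days (249 left).
February has 29 days (220 left).
March has 31 days (189 left).
April has 30 days (159 left).
May has 31 days (128 left).
June has 30 days (98 left).
July has 31 days (67 left).
August has 31 days (36 left).
September has 30 days (6 left).
6 days into October → October 6, 1992.

October 6, 1992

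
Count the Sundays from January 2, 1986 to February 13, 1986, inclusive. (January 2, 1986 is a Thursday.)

6

January 2, 1986 is a Thursday; the first Sunday on or after it is January 5, 1986 (3 days later).
From January 5, 1986 to February 13, 1986: 26 + 13 = 39 days (rest of January, February).
39 ÷ 7 = 5 full weeks with remainder 4, so 5 more Sundays after the first → 6.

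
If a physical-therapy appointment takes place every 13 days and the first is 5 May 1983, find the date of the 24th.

The 24th occurrence is 23 intervals after the first: 23 × 13 = 299 days after 5 May 1983.
May has 31 days — 26 days to the end of May leaves 273.
June has 30 days (243 left).
July has 31 days (212 left).
August has 31 days (181 left).
September has 30 days (151 left).
October has 31 days (120 left).
November has 30 days (90 left).
December has 31 days (59 left).
January has 31 days (28 left).
28 days into February → 28 February 1984.

28 February 1984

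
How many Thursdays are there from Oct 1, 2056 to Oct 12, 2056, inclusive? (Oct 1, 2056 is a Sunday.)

2

Oct 1, 2056 is a Sunday; the first Thursday on or after it is Oct 5, 2056 (4 days later).
From Oct 5, 2056 to Oct 12, 2056 is 12 − 5 = 7 days.
7 ÷ 7 = 1 full weeks with remainder 0, so 1 more Thursdays after the first → 2.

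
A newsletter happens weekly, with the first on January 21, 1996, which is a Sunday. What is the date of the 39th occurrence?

The 39th occurrence is 38 intervals after the first: 38 × 7 = 266 days after January 21, 1996.
January has 31 days — 10 days to the end of January leaves 256.
February has 29 days (227 left).
March has 31 days (196 left).
April has 30 days (166 left).
May has 31 days (135 left).
June has 30 days (105 left).
July has 31 days (74 left).
August has 31 days (43 left).
September has 30 days (13 left).
13 days into October → October 13, 1996.

October 13, 1996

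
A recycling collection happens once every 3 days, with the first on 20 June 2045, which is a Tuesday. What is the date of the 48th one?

8 November 2045

The 48th occurrence is 47 intervals after the first: 47 × 3 = 141 days after 20 June 2045.
June has 30 days — 10 days to the end of June leaves 131.
July has 31 days (100 left).
August has 31 days (69 left).
September has 30 days (39 left).
October has 31 days (8 left).
8 days into November → 8 November 2045.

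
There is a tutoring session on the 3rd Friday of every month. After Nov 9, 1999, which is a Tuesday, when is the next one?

Nov 19, 1999

Nov 1999 starts on a Monday; its first Friday is the 5th, so the 3rd Friday is the 19th — Nov 19, 1999.
Nov 19, 1999 is after Nov 9, 1999, so that is the next one.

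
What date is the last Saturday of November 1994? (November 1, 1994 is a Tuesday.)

26 November 1994

November 1994 begins on a Tuesday, so the first Saturday is November 5 (4 days later).
November 1994 has 30 days. Adding weeks: 5, 12, 19, 26 — the last one ≤ 30 is the 26th.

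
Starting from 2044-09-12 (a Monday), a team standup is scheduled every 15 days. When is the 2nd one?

The 2nd occurrence is 1 interval after the first: 1 × 15 = 15 days after 2044-09-12.
15 days later is 2044-09-27.

2044-09-27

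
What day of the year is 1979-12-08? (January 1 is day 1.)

Days in months before December: 31 + 28 + 31 + 30 + 31 + 30 + 31 + 31 + 30 + 31 + 30 = 334.
Plus 8 days into December → day 342.

342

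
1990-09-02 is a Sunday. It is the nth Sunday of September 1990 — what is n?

1st

Day 2 falls in week ⌈2/7⌉ of the month.
Days 1–7 hold the 1st Sunday, 8–14 the 2nd, 15–21 the 3rd, 22–28 the 4th, 29–31 the 5th.
2 is in the range for the 1st.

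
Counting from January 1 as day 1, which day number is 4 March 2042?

63

Days in months before March: 31 + 28 = 59.
Plus 4 days into March → day 63.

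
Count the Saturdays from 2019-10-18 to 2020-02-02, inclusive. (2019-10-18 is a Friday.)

16

2019-10-18 is a Friday; the first Saturday on or after it is 2019-10-19 (1 day later).
From 2019-10-19 to 2020-02-02: 12 + 30 + 31 + 31 + 2 = 106 days (rest of October, November, December, January, February).
106 ÷ 7 = 15 full weeks with remainder 1, so 15 more Saturdays after the first → 16.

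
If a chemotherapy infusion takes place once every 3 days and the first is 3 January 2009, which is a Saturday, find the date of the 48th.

The 48th occurrence is 47 intervals after the first: 47 × 3 = 141 days after 3 January 2009.
January has 31 days — 28 days to the end of January leaves 113.
February has 28 days (85 left).
March has 31 days (54 left).
April has 30 days (24 left).
24 days into May → 24 May 2009.

24 May 2009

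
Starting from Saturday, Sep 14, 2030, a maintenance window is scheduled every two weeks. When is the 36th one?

Jan 17, 2032

The 36th occurrence is 35 intervals after the first: 35 × 14 = 490 days after Sep 14, 2030.
Sep has 30 days — 16 days to the end of Sep leaves 474.
From end of Sep to end of 2030 is 92 days (382 left).
2031 has 365 days (17 left).
17 days into Jan → Jan 17, 2032.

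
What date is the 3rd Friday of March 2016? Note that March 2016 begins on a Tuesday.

18 March 2016

March 2016 begins on a Tuesday, so the first Friday is March 4 (3 days later).
The 3rd Friday is 2 weeks later: 4 + 14 = 18.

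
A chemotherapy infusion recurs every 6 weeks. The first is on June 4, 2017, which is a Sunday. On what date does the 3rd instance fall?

The 3rd occurrence is 2 intervals after the first: 2 × 42 = 84 days after June 4, 2017.
June has 30 days — 26 days to the end of June leaves 58.
July has 31 days (27 left).
27 days into August → August 27, 2017.

August 27, 2017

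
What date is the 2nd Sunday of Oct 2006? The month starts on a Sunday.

Oct 8, 2006

Oct 2006 begins on a Sunday, so the first Sunday is Oct 1.
The 2nd Sunday is 1 weeks later: 1 + 7 = 8.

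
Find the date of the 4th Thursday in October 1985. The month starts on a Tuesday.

October 1985 begins on a Tuesday, so the first Thursday is October 3 (2 days later).
The 4th Thursday is 3 weeks later: 3 + 21 = 24.

24 October 1985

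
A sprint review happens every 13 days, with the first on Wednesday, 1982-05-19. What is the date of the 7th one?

The 7th occurrence is 6 intervals after the first: 6 × 13 = 78 days after 1982-05-19.
May has 31 days — 12 days to the end of May leaves 66.
June has 30 days (36 left).
July has 31 days (5 left).
5 days into August → 1982-08-05.

1982-08-05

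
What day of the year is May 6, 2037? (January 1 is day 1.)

126

Days in months before May: 31 + 28 + 31 + 30 = 120.
Plus 6 days into May → day 126.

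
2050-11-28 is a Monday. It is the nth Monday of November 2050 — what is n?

4th

Day 28 falls in week ⌈28/7⌉ of the month.
Days 1–7 hold the 1st Monday, 8–14 the 2nd, 15–21 the 3rd, 22–28 the 4th, 29–31 the 5th.
28 is in the range for the 4th.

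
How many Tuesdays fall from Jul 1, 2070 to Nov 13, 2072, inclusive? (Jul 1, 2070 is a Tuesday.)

124

Jul 1, 2070 is a Tuesday; the first Tuesday on or after it is Jul 1, 2070.
From Jul 1, 2070 to Nov 13, 2072: 183 + 365 + 318 = 866 days (rest of 2070, 2071, to Nov 13, 2072 in 2072).
866 ÷ 7 = 123 full weeks with remainder 5, so 123 more Tuesdays after the first → 124.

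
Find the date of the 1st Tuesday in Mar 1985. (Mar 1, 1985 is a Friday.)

Mar 1985 begins on a Friday, so the first Tuesday is Mar 5 (4 days later).

Mar 5, 1985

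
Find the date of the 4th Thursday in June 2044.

2044-06-23

June 2044 begins on a Wednesday, so the first Thursday is June 2 (1 day later).
The 4th Thursday is 3 weeks later: 2 + 21 = 23.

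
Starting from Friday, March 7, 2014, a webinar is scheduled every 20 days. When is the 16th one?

The 16th occurrence is 15 intervals after the first: 15 × 20 = 300 days after March 7, 2014.
March has 31 days — 24 days to the end of March leaves 276.
April has 30 days (246 left).
May has 31 days (215 left).
June has 30 days (185 left).
July has 31 days (154 left).
August has 31 days (123 left).
September has 30 days (93 left).
October has 31 days (62 left).
November has 30 days (32 left).
December has 31 days (1 left).
1 day into January → January 1, 2015.

January 1, 2015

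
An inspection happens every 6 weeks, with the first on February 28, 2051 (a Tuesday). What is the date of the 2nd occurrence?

The 2nd occurrence is 1 interval after the first: 1 × 42 = 42 days after February 28, 2051.
February has 28 days — 0 days to the end of February leaves 42.
March has 31 days (11 left).
11 days into April → April 11, 2051.

April 11, 2051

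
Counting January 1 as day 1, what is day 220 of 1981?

1981-08-08

January has 31 days (220 − 31 = 189 remain).
February has 28 days (189 − 28 = 161 remain).
March has 31 days (161 − 31 = 130 remain).
April has 30 days (130 − 30 = 100 remain).
May has 31 days (100 − 31 = 69 remain).
June has 30 days (69 − 30 = 39 remain).
July has 31 days (39 − 31 = 8 remain).
8 into August → August 8.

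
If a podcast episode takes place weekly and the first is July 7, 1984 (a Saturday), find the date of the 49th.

June 8, 1985

The 49th occurrence is 48 intervals after the first: 48 × 7 = 336 days after July 7, 1984.
July has 31 days — 24 days to the end of July leaves 312.
August has 31 days (281 left).
September has 30 days (251 left).
October has 31 days (220 left).
November has 30 days (190 left).
December has 31 days (159 left).
January has 31 days (128 left).
February has 28 days (100 left).
March has 31 days (69 left).
April has 30 days (39 left).
May has 31 days (8 left).
8 days into June → June 8, 1985.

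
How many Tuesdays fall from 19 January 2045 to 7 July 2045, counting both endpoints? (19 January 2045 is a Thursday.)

24

19 January 2045 is a Thursday; the first Tuesday on or after it is 24 January 2045 (5 days later).
From 24 January 2045 to 7 July 2045: 7 + 28 + 31 + 30 + 31 + 30 + 7 = 164 days (rest of January, February, March, April, May, June, July).
164 ÷ 7 = 23 full weeks with remainder 3, so 23 more Tuesdays after the first → 24.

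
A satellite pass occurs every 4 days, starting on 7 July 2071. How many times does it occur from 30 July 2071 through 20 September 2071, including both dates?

Occurrences land 4·i days after 7 July 2071 for i = 0, 1, 2, …
30 July 2071 is 23 days after the start; 23 ÷ 4 = 5 remainder 3; since the remainder is 3, round up to i = 6. First occurrence in the window: #7 on 31 July 2071 (6×4 = 24 days in).
20 September 2071 is 75 days after the start; 75 ÷ 4 = 18 remainder 3. Last occurrence in the window: #19 on 17 September 2071.
Occurrences #7 through #19: 13 in total.

13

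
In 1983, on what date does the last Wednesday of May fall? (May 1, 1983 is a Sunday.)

May 1983 begins on a Sunday, so the first Wednesday is May 4 (3 days later).
May 1983 has 31 days. Adding weeks: 4, 11, 18, 25 — the last one ≤ 31 is the 25th.

1983-05-25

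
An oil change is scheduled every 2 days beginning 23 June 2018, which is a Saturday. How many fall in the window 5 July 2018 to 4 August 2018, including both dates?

16

Occurrences land 2·i days after 23 June 2018 for i = 0, 1, 2, …
5 July 2018 is 12 days after the start; 12 ÷ 2 = 6 remainder 0. First occurrence in the window: #7 on 5 July 2018 (6×2 = 12 days in).
4 August 2018 is 42 days after the start; 42 ÷ 2 = 21 remainder 0. Last occurrence in the window: #22 on 4 August 2018.
Occurrences #7 through #22: 16 in total.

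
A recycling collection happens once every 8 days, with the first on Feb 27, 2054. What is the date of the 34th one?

Nov 18, 2054

The 34th occurrence is 33 intervals after the first: 33 × 8 = 264 days after Feb 27, 2054.
Feb has 28 days — 1 day to the end of Feb leaves 263.
Mar has 31 days (232 left).
Apr has 30 days (202 left).
May has 31 days (171 left).
Jun has 30 days (141 left).
Jul has 31 days (110 left).
Aug has 31 days (79 left).
Sep has 30 days (49 left).
Oct has 31 days (18 left).
18 days into Nov → Nov 18, 2054.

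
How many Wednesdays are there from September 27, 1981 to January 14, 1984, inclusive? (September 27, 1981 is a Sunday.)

120

September 27, 1981 is a Sunday; the first Wednesday on or after it is September 30, 1981 (3 days later).
From September 30, 1981 to January 14, 1984: 92 + 365 + 365 + 14 = 836 days (rest of 1981, 1982, 1983, to January 14, 1984 in 1984).
836 ÷ 7 = 119 full weeks with remainder 3, so 119 more Wednesdays after the first → 120.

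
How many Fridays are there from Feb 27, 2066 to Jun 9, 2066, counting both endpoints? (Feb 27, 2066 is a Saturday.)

Feb 27, 2066 is a Saturday; the first Friday on or after it is Mar 5, 2066 (6 days later).
From Mar 5, 2066 to Jun 9, 2066: 26 + 30 + 31 + 9 = 96 days (rest of Mar, Apr, May, Jun).
96 ÷ 7 = 13 full weeks with remainder 5, so 13 more Fridays after the first → 14.

14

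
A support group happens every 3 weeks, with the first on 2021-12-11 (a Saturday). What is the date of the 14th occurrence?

2022-09-10

The 14th occurrence is 13 intervals after the first: 13 × 21 = 273 days after 2021-12-11.
December has 31 days — 20 days to the end of December leaves 253.
January has 31 days (222 left).
February has 28 days (194 left).
March has 31 days (163 left).
April has 30 days (133 left).
May has 31 days (102 left).
June has 30 days (72 left).
July has 31 days (41 left).
August has 31 days (10 left).
10 days into September → 2022-09-10.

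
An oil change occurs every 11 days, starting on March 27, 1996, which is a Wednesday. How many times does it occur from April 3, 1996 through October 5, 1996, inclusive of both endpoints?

Occurrences land 11·i days after March 27, 1996 for i = 0, 1, 2, …
April 3, 1996 is 7 days after the start; 7 ÷ 11 = 0 remainder 7; since the remainder is 7, round up to i = 1. First occurrence in the window: #2 on April 7, 1996 (1×11 = 11 days in).
October 5, 1996 is 192 days after the start; 192 ÷ 11 = 17 remainder 5. Last occurrence in the window: #18 on September 30, 1996.
Occurrences #2 through #18: 17 in total.

17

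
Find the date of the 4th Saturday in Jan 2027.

Jan 2027 begins on a Friday, so the first Saturday is Jan 2 (1 day later).
The 4th Saturday is 3 weeks later: 2 + 21 = 23.

Jan 23, 2027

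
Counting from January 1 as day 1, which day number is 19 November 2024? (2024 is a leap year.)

Days in months before November: 31 + 29 + 31 + 30 + 31 + 30 + 31 + 31 + 30 + 31 = 305.
Plus 19 days into November → day 324.

324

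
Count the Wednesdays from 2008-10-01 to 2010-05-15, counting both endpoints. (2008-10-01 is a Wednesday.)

2008-10-01 is a Wednesday; the first Wednesday on or after it is 2008-10-01.
From 2008-10-01 to 2010-05-15: 91 + 365 + 135 = 591 days (rest of 2008, 2009, to 2010-05-15 in 2010).
591 ÷ 7 = 84 full weeks with remainder 3, so 84 more Wednesdays after the first → 85.

85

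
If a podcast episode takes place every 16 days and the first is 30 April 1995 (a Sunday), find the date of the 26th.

3 June 1996

The 26th occurrence is 25 intervals after the first: 25 × 16 = 400 days after 30 April 1995.
April has 30 days — 0 days to the end of April leaves 400.
May has 31 days (369 left).
June has 30 days (339 left).
July has 31 days (308 left).
August has 31 days (277 left).
September has 30 days (247 left).
October has 31 days (216 left).
November has 30 days (186 left).
December has 31 days (155 left).
January has 31 days (124 left).
February has 29 days (95 left).
March has 31 days (64 left).
April has 30 days (34 left).
May has 31 days (3 left).
3 days into June → 3 June 1996.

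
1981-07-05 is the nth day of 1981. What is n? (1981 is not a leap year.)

Days in months before July: 31 + 28 + 31 + 30 + 31 + 30 = 181.
Plus 5 days into July → day 186.

186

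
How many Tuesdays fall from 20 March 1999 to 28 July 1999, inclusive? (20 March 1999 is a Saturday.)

19

20 March 1999 is a Saturday; the first Tuesday on or after it is 23 March 1999 (3 days later).
From 23 March 1999 to 28 July 1999: 8 + 30 + 31 + 30 + 28 = 127 days (rest of March, April, May, June, July).
127 ÷ 7 = 18 full weeks with remainder 1, so 18 more Tuesdays after the first → 19.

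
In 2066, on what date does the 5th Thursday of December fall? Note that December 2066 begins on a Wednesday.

December 30, 2066

December 2066 begins on a Wednesday, so the first Thursday is December 2 (1 day later).
The 5th Thursday is 4 weeks later: 2 + 28 = 30.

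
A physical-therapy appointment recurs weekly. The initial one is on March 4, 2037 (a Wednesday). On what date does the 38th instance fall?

The 38th occurrence is 37 intervals after the first: 37 × 7 = 259 days after March 4, 2037.
March has 31 days — 27 days to the end of March leaves 232.
April has 30 days (202 left).
May has 31 days (171 left).
June has 30 days (141 left).
July has 31 days (110 left).
August has 31 days (79 left).
September has 30 days (49 left).
October has 31 days (18 left).
18 days into November → November 18, 2037.

November 18, 2037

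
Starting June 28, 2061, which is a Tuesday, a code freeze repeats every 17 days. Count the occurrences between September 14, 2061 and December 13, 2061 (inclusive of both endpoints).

5

Occurrences land 17·i days after June 28, 2061 for i = 0, 1, 2, …
September 14, 2061 is 78 days after the start; 78 ÷ 17 = 4 remainder 10; since the remainder is 10, round up to i = 5. First occurrence in the window: #6 on September 21, 2061 (5×17 = 85 days in).
December 13, 2061 is 168 days after the start; 168 ÷ 17 = 9 remainder 15. Last occurrence in the window: #10 on November 28, 2061.
Occurrences #6 through #10: 5 in total.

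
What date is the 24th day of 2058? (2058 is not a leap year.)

24 into January → January 24.

January 24, 2058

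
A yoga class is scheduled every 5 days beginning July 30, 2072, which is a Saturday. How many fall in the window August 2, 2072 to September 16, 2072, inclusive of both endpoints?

9

Occurrences land 5·i days after July 30, 2072 for i = 0, 1, 2, …
August 2, 2072 is 3 days after the start; 3 ÷ 5 = 0 remainder 3; since the remainder is 3, round up to i = 1. First occurrence in the window: #2 on August 4, 2072 (1×5 = 5 days in).
September 16, 2072 is 48 days after the start; 48 ÷ 5 = 9 remainder 3. Last occurrence in the window: #10 on September 13, 2072.
Occurrences #2 through #10: 9 in total.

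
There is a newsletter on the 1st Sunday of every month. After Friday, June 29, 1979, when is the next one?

July 1, 1979

June 1979 starts on a Friday, so its 1st Sunday is June 3, 1979 (2 days in).
That is not after June 29, 1979, so look at July 1979.
July 1979 starts on a Sunday, so its 1st Sunday is July 1, 1979.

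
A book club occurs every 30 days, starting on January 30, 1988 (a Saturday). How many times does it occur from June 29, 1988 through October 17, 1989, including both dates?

15

Occurrences land 30·i days after January 30, 1988 for i = 0, 1, 2, …
June 29, 1988 is 151 days after the start; 151 ÷ 30 = 5 remainder 1; since the remainder is 1, round up to i = 6. First occurrence in the window: #7 on July 28, 1988 (6×30 = 180 days in).
October 17, 1989 is 626 days after the start; 626 ÷ 30 = 20 remainder 26. Last occurrence in the window: #21 on September 21, 1989.
Occurrences #7 through #21: 15 in total.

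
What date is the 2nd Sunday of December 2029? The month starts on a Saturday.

9 December 2029

December 2029 begins on a Saturday, so the first Sunday is December 2 (1 day later).
The 2nd Sunday is 1 weeks later: 2 + 7 = 9.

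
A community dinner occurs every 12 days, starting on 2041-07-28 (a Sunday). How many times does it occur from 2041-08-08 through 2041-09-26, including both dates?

5

Occurrences land 12·i days after 2041-07-28 for i = 0, 1, 2, …
2041-08-08 is 11 days after the start; 11 ÷ 12 = 0 remainder 11; since the remainder is 11, round up to i = 1. First occurrence in the window: #2 on 2041-08-09 (1×12 = 12 days in).
2041-09-26 is 60 days after the start; 60 ÷ 12 = 5 remainder 0. Last occurrence in the window: #6 on 2041-09-26.
Occurrences #2 through #6: 5 in total.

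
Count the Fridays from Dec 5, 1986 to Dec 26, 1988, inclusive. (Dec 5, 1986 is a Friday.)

108

Dec 5, 1986 is a Friday; the first Friday on or after it is Dec 5, 1986.
From Dec 5, 1986 to Dec 26, 1988: 26 + 365 + 361 = 752 days (rest of 1986, 1987, to Dec 26, 1988 in 1988).
752 ÷ 7 = 107 full weeks with remainder 3, so 107 more Fridays after the first → 108.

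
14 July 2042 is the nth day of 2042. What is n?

195

Days in months before July: 31 + 28 + 31 + 30 + 31 + 30 = 181.
Plus 14 days into July → day 195.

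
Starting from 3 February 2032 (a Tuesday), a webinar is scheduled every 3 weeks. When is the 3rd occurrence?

16 March 2032

The 3rd occurrence is 2 intervals after the first: 2 × 21 = 42 days after 3 February 2032.
February has 29 days — 26 days to the end of February leaves 16.
16 days into March → 16 March 2032.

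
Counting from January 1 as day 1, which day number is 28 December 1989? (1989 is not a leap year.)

362

Days in months before December: 31 + 28 + 31 + 30 + 31 + 30 + 31 + 31 + 30 + 31 + 30 = 334.
Plus 28 days into December → day 362.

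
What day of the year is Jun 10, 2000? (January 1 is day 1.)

162

Days in months before Jun: 31 + 29 + 31 + 30 + 31 = 152.
Plus 10 days into Jun → day 162.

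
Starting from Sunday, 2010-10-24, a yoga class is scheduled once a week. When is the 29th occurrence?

The 29th occurrence is 28 intervals after the first: 28 × 7 = 196 days after 2010-10-24.
October has 31 days — 7 days to the end of October leaves 189.
November has 30 days (159 left).
December has 31 days (128 left).
January has 31 days (97 left).
February has 28 days (69 left).
March has 31 days (38 left).
April has 30 days (8 left).
8 days into May → 2011-05-08.

2011-05-08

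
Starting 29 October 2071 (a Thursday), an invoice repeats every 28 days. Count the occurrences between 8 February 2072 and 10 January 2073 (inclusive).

12

Occurrences land 28·i days after 29 October 2071 for i = 0, 1, 2, …
8 February 2072 is 102 days after the start; 102 ÷ 28 = 3 remainder 18; since the remainder is 18, round up to i = 4. First occurrence in the window: #5 on 18 February 2072 (4×28 = 112 days in).
10 January 2073 is 439 days after the start; 439 ÷ 28 = 15 remainder 19. Last occurrence in the window: #16 on 22 December 2072.
Occurrences #5 through #16: 12 in total.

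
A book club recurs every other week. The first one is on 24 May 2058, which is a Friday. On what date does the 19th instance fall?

The 19th occurrence is 18 intervals after the first: 18 × 14 = 252 days after 24 May 2058.
May has 31 days — 7 days to the end of May leaves 245.
June has 30 days (215 left).
July has 31 days (184 left).
August has 31 days (153 left).
September has 30 days (123 left).
October has 31 days (92 left).
November has 30 days (62 left).
December has 31 days (31 left).
31 days into January → 31 January 2059.

31 January 2059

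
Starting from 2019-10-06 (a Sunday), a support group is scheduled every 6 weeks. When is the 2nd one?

The 2nd occurrence is 1 interval after the first: 1 × 42 = 42 days after 2019-10-06.
October has 31 days — 25 days to the end of October leaves 17.
17 days into November → 2019-11-17.

2019-11-17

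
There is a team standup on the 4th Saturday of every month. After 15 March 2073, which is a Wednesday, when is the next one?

March 2073 starts on a Wednesday; its first Saturday is the 4th, so the 4th Saturday is the 25th — 25 March 2073.
25 March 2073 is after 15 March 2073, so that is the next one.

25 March 2073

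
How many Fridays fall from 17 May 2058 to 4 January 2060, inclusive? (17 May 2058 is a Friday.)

17 May 2058 is a Friday; the first Friday on or after it is 17 May 2058.
From 17 May 2058 to 4 January 2060: 228 + 365 + 4 = 597 days (rest of 2058, 2059, to 4 January 2060 in 2060).
597 ÷ 7 = 85 full weeks with remainder 2, so 85 more Fridays after the first → 86.

86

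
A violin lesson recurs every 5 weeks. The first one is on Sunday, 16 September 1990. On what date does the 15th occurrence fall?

19 January 1992

The 15th occurrence is 14 intervals after the first: 14 × 35 = 490 days after 16 September 1990.
September has 30 days — 14 days to the end of September leaves 476.
From end of September to end of 1990 is 92 days (384 left).
1991 has 365 days (19 left).
19 days into January → 19 January 1992.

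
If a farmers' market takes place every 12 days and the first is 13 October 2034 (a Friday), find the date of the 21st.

The 21st occurrence is 20 intervals after the first: 20 × 12 = 240 days after 13 October 2034.
October has 31 days — 18 days to the end of October leaves 222.
November has 30 days (192 left).
December has 31 days (161 left).
January has 31 days (130 left).
February has 28 days (102 left).
March has 31 days (71 left).
April has 30 days (41 left).
May has 31 days (10 left).
10 days into June → 10 June 2035.

10 June 2035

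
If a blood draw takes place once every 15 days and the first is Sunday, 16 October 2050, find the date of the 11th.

15 March 2051

The 11th occurrence is 10 intervals after the first: 10 × 15 = 150 days after 16 October 2050.
October has 31 days — 15 days to the end of October leaves 135.
November has 30 days (105 left).
December has 31 days (74 left).
January has 31 days (43 left).
February has 28 days (15 left).
15 days into March → 15 March 2051.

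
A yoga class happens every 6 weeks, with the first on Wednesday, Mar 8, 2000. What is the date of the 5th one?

The 5th occurrence is 4 intervals after the first: 4 × 42 = 168 days after Mar 8, 2000.
Mar has 31 days — 23 days to the end of Mar leaves 145.
Apr has 30 days (115 left).
May has 31 days (84 left).
Jun has 30 days (54 left).
Jul has 31 days (23 left).
23 days into Aug → Aug 23, 2000.

Aug 23, 2000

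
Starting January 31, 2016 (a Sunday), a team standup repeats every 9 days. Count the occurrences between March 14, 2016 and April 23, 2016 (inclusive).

5

Occurrences land 9·i days after January 31, 2016 for i = 0, 1, 2, …
March 14, 2016 is 43 days after the start; 43 ÷ 9 = 4 remainder 7; since the remainder is 7, round up to i = 5. First occurrence in the window: #6 on March 16, 2016 (5×9 = 45 days in).
April 23, 2016 is 83 days after the start; 83 ÷ 9 = 9 remainder 2. Last occurrence in the window: #10 on April 21, 2016.
Occurrences #6 through #10: 5 in total.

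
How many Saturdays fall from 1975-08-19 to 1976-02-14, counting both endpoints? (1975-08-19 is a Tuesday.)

26

1975-08-19 is a Tuesday; the first Saturday on or after it is 1975-08-23 (4 days later).
From 1975-08-23 to 1976-02-14: 8 + 30 + 31 + 30 + 31 + 31 + 14 = 175 days (rest of August, September, October, November, December, January, February).
175 ÷ 7 = 25 full weeks with remainder 0, so 25 more Saturdays after the first → 26.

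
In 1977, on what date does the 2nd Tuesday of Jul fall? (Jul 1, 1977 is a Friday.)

Jul 12, 1977

Jul 1977 begins on a Friday, so the first Tuesday is Jul 5 (4 days later).
The 2nd Tuesday is 1 weeks later: 5 + 7 = 12.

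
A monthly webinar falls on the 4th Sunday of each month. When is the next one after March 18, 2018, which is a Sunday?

March 2018 starts on a Thursday; its first Sunday is the 4th, so the 4th Sunday is the 25th — March 25, 2018.
March 25, 2018 is after March 18, 2018, so that is the next one.

March 25, 2018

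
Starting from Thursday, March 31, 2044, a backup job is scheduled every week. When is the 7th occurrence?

May 12, 2044

The 7th occurrence is 6 intervals after the first: 6 × 7 = 42 days after March 31, 2044.
March has 31 days — 0 days to the end of March leaves 42.
April has 30 days (12 left).
12 days into May → May 12, 2044.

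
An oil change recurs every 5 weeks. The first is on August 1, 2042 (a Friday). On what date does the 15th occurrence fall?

The 15th occurrence is 14 intervals after the first: 14 × 35 = 490 days after August 1, 2042.
August has 31 days — 30 days to the end of August leaves 460.
From end of August to end of 2042 is 122 days (338 left).
January has 31 days (307 left).
February has 28 days (279 left).
March has 31 days (248 left).
April has 30 days (218 left).
May has 31 days (187 left).
June has 30 days (157 left).
July has 31 days (126 left).
August has 31 days (95 left).
September has 30 days (65 left).
October has 31 days (34 left).
November has 30 days (4 left).
4 days into December → December 4, 2043.

December 4, 2043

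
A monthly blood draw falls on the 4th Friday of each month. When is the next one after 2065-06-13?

June 2065 starts on a Monday; its first Friday is the 5th, so the 4th Friday is the 26th — 2065-06-26.
2065-06-26 is after 2065-06-13, so that is the next one.

2065-06-26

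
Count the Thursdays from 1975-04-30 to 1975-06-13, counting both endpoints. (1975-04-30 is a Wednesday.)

7

1975-04-30 is a Wednesday; the first Thursday on or after it is 1975-05-01 (1 day later).
From 1975-05-01 to 1975-06-13: 30 + 13 = 43 days (rest of May, June).
43 ÷ 7 = 6 full weeks with remainder 1, so 6 more Thursdays after the first → 7.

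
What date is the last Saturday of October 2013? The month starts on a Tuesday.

October 2013 begins on a Tuesday, so the first Saturday is October 5 (4 days later).
October 2013 has 31 days. Adding weeks: 5, 12, 19, 26 — the last one ≤ 31 is the 26th.

2013-10-26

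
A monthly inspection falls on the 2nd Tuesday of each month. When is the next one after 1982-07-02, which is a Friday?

1982-07-13

July 1982 starts on a Thursday; its first Tuesday is the 6th, so the 2nd Tuesday is the 13th — 1982-07-13.
1982-07-13 is after 1982-07-02, so that is the next one.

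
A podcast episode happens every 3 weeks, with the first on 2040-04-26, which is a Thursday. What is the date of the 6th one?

2040-08-09

The 6th occurrence is 5 intervals after the first: 5 × 21 = 105 days after 2040-04-26.
April has 30 days — 4 days to the end of April leaves 101.
May has 31 days (70 left).
June has 30 days (40 left).
July has 31 days (9 left).
9 days into August → 2040-08-09.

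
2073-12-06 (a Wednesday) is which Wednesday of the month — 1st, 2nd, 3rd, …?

Day 6 falls in week ⌈6/7⌉ of the month.
Days 1–7 hold the 1st Wednesday, 8–14 the 2nd, 15–21 the 3rd, 22–28 the 4th, 29–31 the 5th.
6 is in the range for the 1st.

1st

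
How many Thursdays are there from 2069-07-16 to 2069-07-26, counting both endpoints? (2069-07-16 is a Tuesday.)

2

2069-07-16 is a Tuesday; the first Thursday on or after it is 2069-07-18 (2 days later).
From 2069-07-18 to 2069-07-26 is 26 − 18 = 8 days.
8 ÷ 7 = 1 full weeks with remainder 1, so 1 more Thursdays after the first → 2.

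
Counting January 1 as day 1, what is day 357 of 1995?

January has 31 days (357 − 31 = 326 remain).
February has 28 days (326 − 28 = 298 remain).
March has 31 days (298 − 31 = 267 remain).
April has 30 days (267 − 30 = 237 remain).
May has 31 days (237 − 31 = 206 remain).
June has 30 days (206 − 30 = 176 remain).
July has 31 days (176 − 31 = 145 remain).
August has 31 days (145 − 31 = 114 remain).
September has 30 days (114 − 30 = 84 remain).
October has 31 days (84 − 31 = 53 remain).
November has 30 days (53 − 30 = 23 remain).
23 into December → December 23.

23 December 1995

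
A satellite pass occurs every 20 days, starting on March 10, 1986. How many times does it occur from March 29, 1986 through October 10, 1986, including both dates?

10

Occurrences land 20·i days after March 10, 1986 for i = 0, 1, 2, …
March 29, 1986 is 19 days after the start; 19 ÷ 20 = 0 remainder 19; since the remainder is 19, round up to i = 1. First occurrence in the window: #2 on March 30, 1986 (1×20 = 20 days in).
October 10, 1986 is 214 days after the start; 214 ÷ 20 = 10 remainder 14. Last occurrence in the window: #11 on September 26, 1986.
Occurrences #2 through #11: 10 in total.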